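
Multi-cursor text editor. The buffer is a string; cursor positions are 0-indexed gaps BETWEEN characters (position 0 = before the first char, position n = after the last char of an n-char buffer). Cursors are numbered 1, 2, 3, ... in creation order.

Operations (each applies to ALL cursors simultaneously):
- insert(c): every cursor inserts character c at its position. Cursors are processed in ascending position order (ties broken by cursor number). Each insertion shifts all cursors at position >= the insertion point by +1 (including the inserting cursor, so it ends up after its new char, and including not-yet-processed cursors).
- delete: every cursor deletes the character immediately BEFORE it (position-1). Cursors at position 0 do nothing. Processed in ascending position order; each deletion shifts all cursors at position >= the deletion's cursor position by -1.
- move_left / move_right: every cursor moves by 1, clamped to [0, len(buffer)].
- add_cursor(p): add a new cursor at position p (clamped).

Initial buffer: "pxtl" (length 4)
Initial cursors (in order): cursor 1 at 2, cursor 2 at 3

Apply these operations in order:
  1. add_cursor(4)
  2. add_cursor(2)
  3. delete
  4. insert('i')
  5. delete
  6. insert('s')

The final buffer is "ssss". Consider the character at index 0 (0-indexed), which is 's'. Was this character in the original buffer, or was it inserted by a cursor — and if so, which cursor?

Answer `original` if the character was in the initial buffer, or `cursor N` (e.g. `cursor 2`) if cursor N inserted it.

After op 1 (add_cursor(4)): buffer="pxtl" (len 4), cursors c1@2 c2@3 c3@4, authorship ....
After op 2 (add_cursor(2)): buffer="pxtl" (len 4), cursors c1@2 c4@2 c2@3 c3@4, authorship ....
After op 3 (delete): buffer="" (len 0), cursors c1@0 c2@0 c3@0 c4@0, authorship 
After op 4 (insert('i')): buffer="iiii" (len 4), cursors c1@4 c2@4 c3@4 c4@4, authorship 1234
After op 5 (delete): buffer="" (len 0), cursors c1@0 c2@0 c3@0 c4@0, authorship 
After op 6 (insert('s')): buffer="ssss" (len 4), cursors c1@4 c2@4 c3@4 c4@4, authorship 1234
Authorship (.=original, N=cursor N): 1 2 3 4
Index 0: author = 1

Answer: cursor 1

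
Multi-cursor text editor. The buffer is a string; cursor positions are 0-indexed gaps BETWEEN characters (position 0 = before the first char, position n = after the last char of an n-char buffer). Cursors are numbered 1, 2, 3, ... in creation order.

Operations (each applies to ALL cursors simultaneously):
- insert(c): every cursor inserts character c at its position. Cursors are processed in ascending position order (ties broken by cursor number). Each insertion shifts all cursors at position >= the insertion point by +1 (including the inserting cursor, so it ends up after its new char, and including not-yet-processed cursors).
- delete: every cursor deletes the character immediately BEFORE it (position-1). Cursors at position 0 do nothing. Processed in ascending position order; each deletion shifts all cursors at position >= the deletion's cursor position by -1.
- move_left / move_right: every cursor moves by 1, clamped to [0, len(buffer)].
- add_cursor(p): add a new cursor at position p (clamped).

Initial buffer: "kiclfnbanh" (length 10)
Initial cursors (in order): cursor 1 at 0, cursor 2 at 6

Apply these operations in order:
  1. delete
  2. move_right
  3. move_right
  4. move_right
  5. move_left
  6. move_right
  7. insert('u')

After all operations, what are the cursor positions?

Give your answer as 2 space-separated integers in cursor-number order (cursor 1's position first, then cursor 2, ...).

After op 1 (delete): buffer="kiclfbanh" (len 9), cursors c1@0 c2@5, authorship .........
After op 2 (move_right): buffer="kiclfbanh" (len 9), cursors c1@1 c2@6, authorship .........
After op 3 (move_right): buffer="kiclfbanh" (len 9), cursors c1@2 c2@7, authorship .........
After op 4 (move_right): buffer="kiclfbanh" (len 9), cursors c1@3 c2@8, authorship .........
After op 5 (move_left): buffer="kiclfbanh" (len 9), cursors c1@2 c2@7, authorship .........
After op 6 (move_right): buffer="kiclfbanh" (len 9), cursors c1@3 c2@8, authorship .........
After op 7 (insert('u')): buffer="kiculfbanuh" (len 11), cursors c1@4 c2@10, authorship ...1.....2.

Answer: 4 10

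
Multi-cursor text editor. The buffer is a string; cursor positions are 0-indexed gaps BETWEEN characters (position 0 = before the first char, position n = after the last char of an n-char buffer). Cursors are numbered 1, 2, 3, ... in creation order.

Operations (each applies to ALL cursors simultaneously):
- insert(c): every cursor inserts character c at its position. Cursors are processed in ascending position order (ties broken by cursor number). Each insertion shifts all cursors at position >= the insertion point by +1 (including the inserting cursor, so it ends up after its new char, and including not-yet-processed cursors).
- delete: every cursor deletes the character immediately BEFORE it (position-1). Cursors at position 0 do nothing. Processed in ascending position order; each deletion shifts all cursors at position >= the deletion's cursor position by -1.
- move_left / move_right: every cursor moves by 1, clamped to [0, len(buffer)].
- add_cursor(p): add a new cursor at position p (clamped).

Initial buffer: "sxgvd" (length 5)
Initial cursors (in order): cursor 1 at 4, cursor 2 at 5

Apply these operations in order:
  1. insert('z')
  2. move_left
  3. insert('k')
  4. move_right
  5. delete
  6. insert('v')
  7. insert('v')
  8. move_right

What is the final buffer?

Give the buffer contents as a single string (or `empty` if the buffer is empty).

After op 1 (insert('z')): buffer="sxgvzdz" (len 7), cursors c1@5 c2@7, authorship ....1.2
After op 2 (move_left): buffer="sxgvzdz" (len 7), cursors c1@4 c2@6, authorship ....1.2
After op 3 (insert('k')): buffer="sxgvkzdkz" (len 9), cursors c1@5 c2@8, authorship ....11.22
After op 4 (move_right): buffer="sxgvkzdkz" (len 9), cursors c1@6 c2@9, authorship ....11.22
After op 5 (delete): buffer="sxgvkdk" (len 7), cursors c1@5 c2@7, authorship ....1.2
After op 6 (insert('v')): buffer="sxgvkvdkv" (len 9), cursors c1@6 c2@9, authorship ....11.22
After op 7 (insert('v')): buffer="sxgvkvvdkvv" (len 11), cursors c1@7 c2@11, authorship ....111.222
After op 8 (move_right): buffer="sxgvkvvdkvv" (len 11), cursors c1@8 c2@11, authorship ....111.222

Answer: sxgvkvvdkvv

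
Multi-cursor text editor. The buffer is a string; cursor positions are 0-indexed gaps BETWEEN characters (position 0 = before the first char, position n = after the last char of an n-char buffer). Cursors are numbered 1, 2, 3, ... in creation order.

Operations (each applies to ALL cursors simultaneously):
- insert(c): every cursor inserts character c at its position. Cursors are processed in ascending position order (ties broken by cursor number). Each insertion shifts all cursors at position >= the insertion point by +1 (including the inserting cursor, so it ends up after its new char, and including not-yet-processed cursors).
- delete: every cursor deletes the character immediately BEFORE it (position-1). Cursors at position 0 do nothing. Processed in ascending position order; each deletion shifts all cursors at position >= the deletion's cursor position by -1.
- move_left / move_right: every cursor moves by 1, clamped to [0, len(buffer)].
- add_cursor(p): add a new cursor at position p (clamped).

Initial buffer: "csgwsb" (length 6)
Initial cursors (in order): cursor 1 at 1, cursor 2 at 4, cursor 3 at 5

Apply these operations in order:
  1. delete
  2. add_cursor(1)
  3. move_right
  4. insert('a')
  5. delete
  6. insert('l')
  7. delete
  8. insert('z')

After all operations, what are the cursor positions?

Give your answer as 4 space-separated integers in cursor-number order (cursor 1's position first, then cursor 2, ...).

Answer: 2 7 7 4

Derivation:
After op 1 (delete): buffer="sgb" (len 3), cursors c1@0 c2@2 c3@2, authorship ...
After op 2 (add_cursor(1)): buffer="sgb" (len 3), cursors c1@0 c4@1 c2@2 c3@2, authorship ...
After op 3 (move_right): buffer="sgb" (len 3), cursors c1@1 c4@2 c2@3 c3@3, authorship ...
After op 4 (insert('a')): buffer="sagabaa" (len 7), cursors c1@2 c4@4 c2@7 c3@7, authorship .1.4.23
After op 5 (delete): buffer="sgb" (len 3), cursors c1@1 c4@2 c2@3 c3@3, authorship ...
After op 6 (insert('l')): buffer="slglbll" (len 7), cursors c1@2 c4@4 c2@7 c3@7, authorship .1.4.23
After op 7 (delete): buffer="sgb" (len 3), cursors c1@1 c4@2 c2@3 c3@3, authorship ...
After op 8 (insert('z')): buffer="szgzbzz" (len 7), cursors c1@2 c4@4 c2@7 c3@7, authorship .1.4.23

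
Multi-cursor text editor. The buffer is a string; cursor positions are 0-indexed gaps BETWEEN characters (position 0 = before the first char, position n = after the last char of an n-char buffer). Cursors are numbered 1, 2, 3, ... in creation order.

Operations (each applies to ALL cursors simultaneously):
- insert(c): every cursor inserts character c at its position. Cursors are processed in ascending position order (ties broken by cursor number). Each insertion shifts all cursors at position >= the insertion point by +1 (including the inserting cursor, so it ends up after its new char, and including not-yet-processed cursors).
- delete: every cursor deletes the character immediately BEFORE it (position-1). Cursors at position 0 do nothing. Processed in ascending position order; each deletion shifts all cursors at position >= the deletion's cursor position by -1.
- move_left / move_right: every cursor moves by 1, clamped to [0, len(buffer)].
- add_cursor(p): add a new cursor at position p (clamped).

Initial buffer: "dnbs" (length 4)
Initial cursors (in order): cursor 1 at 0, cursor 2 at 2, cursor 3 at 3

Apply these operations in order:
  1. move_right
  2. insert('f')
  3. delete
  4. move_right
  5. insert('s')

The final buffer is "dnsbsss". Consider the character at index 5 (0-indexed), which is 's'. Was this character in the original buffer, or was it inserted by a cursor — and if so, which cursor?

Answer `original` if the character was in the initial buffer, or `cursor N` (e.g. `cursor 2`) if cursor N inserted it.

After op 1 (move_right): buffer="dnbs" (len 4), cursors c1@1 c2@3 c3@4, authorship ....
After op 2 (insert('f')): buffer="dfnbfsf" (len 7), cursors c1@2 c2@5 c3@7, authorship .1..2.3
After op 3 (delete): buffer="dnbs" (len 4), cursors c1@1 c2@3 c3@4, authorship ....
After op 4 (move_right): buffer="dnbs" (len 4), cursors c1@2 c2@4 c3@4, authorship ....
After op 5 (insert('s')): buffer="dnsbsss" (len 7), cursors c1@3 c2@7 c3@7, authorship ..1..23
Authorship (.=original, N=cursor N): . . 1 . . 2 3
Index 5: author = 2

Answer: cursor 2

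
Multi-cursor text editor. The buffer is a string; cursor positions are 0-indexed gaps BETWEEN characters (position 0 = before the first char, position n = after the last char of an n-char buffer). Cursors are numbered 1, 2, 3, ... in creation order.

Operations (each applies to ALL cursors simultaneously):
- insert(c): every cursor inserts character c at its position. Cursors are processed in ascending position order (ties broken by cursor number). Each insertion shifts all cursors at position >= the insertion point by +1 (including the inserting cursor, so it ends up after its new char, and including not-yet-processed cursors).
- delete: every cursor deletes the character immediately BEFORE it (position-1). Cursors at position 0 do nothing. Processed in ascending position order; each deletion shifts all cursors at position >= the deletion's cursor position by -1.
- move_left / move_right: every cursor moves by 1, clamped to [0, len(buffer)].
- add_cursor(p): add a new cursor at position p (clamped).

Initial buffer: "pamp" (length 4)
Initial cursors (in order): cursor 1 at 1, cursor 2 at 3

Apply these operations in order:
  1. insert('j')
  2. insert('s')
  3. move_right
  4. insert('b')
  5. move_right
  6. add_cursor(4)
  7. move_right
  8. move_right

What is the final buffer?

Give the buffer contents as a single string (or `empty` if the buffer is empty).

Answer: pjsabmjspb

Derivation:
After op 1 (insert('j')): buffer="pjamjp" (len 6), cursors c1@2 c2@5, authorship .1..2.
After op 2 (insert('s')): buffer="pjsamjsp" (len 8), cursors c1@3 c2@7, authorship .11..22.
After op 3 (move_right): buffer="pjsamjsp" (len 8), cursors c1@4 c2@8, authorship .11..22.
After op 4 (insert('b')): buffer="pjsabmjspb" (len 10), cursors c1@5 c2@10, authorship .11.1.22.2
After op 5 (move_right): buffer="pjsabmjspb" (len 10), cursors c1@6 c2@10, authorship .11.1.22.2
After op 6 (add_cursor(4)): buffer="pjsabmjspb" (len 10), cursors c3@4 c1@6 c2@10, authorship .11.1.22.2
After op 7 (move_right): buffer="pjsabmjspb" (len 10), cursors c3@5 c1@7 c2@10, authorship .11.1.22.2
After op 8 (move_right): buffer="pjsabmjspb" (len 10), cursors c3@6 c1@8 c2@10, authorship .11.1.22.2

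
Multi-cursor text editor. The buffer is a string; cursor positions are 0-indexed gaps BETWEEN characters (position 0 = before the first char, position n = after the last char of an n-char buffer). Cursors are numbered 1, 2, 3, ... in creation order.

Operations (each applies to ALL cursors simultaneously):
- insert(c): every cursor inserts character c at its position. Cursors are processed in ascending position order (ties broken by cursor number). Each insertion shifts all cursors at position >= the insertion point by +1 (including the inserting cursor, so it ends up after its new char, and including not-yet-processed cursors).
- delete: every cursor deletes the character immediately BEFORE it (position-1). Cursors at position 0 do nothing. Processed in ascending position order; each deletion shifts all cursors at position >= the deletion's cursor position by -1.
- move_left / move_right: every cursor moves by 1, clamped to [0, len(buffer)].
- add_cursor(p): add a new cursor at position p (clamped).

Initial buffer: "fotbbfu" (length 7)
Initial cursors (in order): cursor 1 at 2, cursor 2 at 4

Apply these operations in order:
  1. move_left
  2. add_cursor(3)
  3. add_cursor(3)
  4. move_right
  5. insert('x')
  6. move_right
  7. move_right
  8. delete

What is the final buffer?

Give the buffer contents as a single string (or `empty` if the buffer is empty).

After op 1 (move_left): buffer="fotbbfu" (len 7), cursors c1@1 c2@3, authorship .......
After op 2 (add_cursor(3)): buffer="fotbbfu" (len 7), cursors c1@1 c2@3 c3@3, authorship .......
After op 3 (add_cursor(3)): buffer="fotbbfu" (len 7), cursors c1@1 c2@3 c3@3 c4@3, authorship .......
After op 4 (move_right): buffer="fotbbfu" (len 7), cursors c1@2 c2@4 c3@4 c4@4, authorship .......
After op 5 (insert('x')): buffer="foxtbxxxbfu" (len 11), cursors c1@3 c2@8 c3@8 c4@8, authorship ..1..234...
After op 6 (move_right): buffer="foxtbxxxbfu" (len 11), cursors c1@4 c2@9 c3@9 c4@9, authorship ..1..234...
After op 7 (move_right): buffer="foxtbxxxbfu" (len 11), cursors c1@5 c2@10 c3@10 c4@10, authorship ..1..234...
After op 8 (delete): buffer="foxtxxu" (len 7), cursors c1@4 c2@6 c3@6 c4@6, authorship ..1.23.

Answer: foxtxxu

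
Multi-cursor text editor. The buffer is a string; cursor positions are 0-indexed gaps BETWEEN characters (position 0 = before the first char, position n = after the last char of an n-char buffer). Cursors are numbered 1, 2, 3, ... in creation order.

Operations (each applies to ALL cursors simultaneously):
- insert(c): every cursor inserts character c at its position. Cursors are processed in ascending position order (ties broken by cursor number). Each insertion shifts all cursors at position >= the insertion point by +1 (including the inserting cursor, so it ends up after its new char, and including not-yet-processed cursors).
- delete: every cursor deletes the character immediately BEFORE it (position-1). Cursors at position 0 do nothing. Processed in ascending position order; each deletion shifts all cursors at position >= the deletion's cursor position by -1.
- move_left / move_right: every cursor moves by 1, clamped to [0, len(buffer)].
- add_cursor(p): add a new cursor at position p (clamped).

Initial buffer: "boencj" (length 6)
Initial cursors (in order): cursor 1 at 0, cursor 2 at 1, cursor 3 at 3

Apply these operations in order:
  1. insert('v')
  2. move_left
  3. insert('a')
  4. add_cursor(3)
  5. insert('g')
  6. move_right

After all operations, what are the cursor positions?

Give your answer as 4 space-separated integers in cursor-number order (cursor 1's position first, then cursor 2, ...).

Answer: 3 8 13 6

Derivation:
After op 1 (insert('v')): buffer="vbvoevncj" (len 9), cursors c1@1 c2@3 c3@6, authorship 1.2..3...
After op 2 (move_left): buffer="vbvoevncj" (len 9), cursors c1@0 c2@2 c3@5, authorship 1.2..3...
After op 3 (insert('a')): buffer="avbavoeavncj" (len 12), cursors c1@1 c2@4 c3@8, authorship 11.22..33...
After op 4 (add_cursor(3)): buffer="avbavoeavncj" (len 12), cursors c1@1 c4@3 c2@4 c3@8, authorship 11.22..33...
After op 5 (insert('g')): buffer="agvbgagvoeagvncj" (len 16), cursors c1@2 c4@5 c2@7 c3@12, authorship 111.4222..333...
After op 6 (move_right): buffer="agvbgagvoeagvncj" (len 16), cursors c1@3 c4@6 c2@8 c3@13, authorship 111.4222..333...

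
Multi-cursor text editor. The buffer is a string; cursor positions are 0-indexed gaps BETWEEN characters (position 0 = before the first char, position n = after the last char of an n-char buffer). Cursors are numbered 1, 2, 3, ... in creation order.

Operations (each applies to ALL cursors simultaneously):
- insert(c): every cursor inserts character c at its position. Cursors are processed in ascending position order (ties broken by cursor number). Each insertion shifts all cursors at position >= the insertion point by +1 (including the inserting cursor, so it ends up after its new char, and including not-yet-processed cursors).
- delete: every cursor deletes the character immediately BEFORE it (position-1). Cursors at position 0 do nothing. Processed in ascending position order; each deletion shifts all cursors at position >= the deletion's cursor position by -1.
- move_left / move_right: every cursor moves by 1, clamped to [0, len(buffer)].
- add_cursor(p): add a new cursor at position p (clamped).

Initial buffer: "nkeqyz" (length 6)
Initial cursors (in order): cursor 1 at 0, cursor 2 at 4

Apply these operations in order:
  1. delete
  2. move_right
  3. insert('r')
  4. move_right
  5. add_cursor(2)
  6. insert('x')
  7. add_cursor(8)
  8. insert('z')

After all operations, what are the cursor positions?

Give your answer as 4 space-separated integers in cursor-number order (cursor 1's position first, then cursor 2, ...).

Answer: 7 14 4 11

Derivation:
After op 1 (delete): buffer="nkeyz" (len 5), cursors c1@0 c2@3, authorship .....
After op 2 (move_right): buffer="nkeyz" (len 5), cursors c1@1 c2@4, authorship .....
After op 3 (insert('r')): buffer="nrkeyrz" (len 7), cursors c1@2 c2@6, authorship .1...2.
After op 4 (move_right): buffer="nrkeyrz" (len 7), cursors c1@3 c2@7, authorship .1...2.
After op 5 (add_cursor(2)): buffer="nrkeyrz" (len 7), cursors c3@2 c1@3 c2@7, authorship .1...2.
After op 6 (insert('x')): buffer="nrxkxeyrzx" (len 10), cursors c3@3 c1@5 c2@10, authorship .13.1..2.2
After op 7 (add_cursor(8)): buffer="nrxkxeyrzx" (len 10), cursors c3@3 c1@5 c4@8 c2@10, authorship .13.1..2.2
After op 8 (insert('z')): buffer="nrxzkxzeyrzzxz" (len 14), cursors c3@4 c1@7 c4@11 c2@14, authorship .133.11..24.22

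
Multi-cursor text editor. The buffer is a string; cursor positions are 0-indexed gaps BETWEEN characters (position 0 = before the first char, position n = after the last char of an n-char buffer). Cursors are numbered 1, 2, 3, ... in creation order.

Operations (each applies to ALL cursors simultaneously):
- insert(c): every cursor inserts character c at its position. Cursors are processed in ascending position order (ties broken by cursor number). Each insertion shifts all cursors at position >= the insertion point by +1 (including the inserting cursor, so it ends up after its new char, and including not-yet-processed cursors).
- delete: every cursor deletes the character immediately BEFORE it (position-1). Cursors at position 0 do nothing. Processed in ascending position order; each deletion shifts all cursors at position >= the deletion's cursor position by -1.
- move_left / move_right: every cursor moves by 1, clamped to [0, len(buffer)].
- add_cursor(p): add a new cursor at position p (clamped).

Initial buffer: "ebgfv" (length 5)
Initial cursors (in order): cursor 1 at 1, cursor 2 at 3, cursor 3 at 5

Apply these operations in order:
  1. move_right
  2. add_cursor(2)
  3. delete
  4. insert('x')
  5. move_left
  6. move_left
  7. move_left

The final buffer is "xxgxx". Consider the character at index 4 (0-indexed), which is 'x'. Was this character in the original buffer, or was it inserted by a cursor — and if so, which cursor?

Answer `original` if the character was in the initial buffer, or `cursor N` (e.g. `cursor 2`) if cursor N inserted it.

Answer: cursor 3

Derivation:
After op 1 (move_right): buffer="ebgfv" (len 5), cursors c1@2 c2@4 c3@5, authorship .....
After op 2 (add_cursor(2)): buffer="ebgfv" (len 5), cursors c1@2 c4@2 c2@4 c3@5, authorship .....
After op 3 (delete): buffer="g" (len 1), cursors c1@0 c4@0 c2@1 c3@1, authorship .
After op 4 (insert('x')): buffer="xxgxx" (len 5), cursors c1@2 c4@2 c2@5 c3@5, authorship 14.23
After op 5 (move_left): buffer="xxgxx" (len 5), cursors c1@1 c4@1 c2@4 c3@4, authorship 14.23
After op 6 (move_left): buffer="xxgxx" (len 5), cursors c1@0 c4@0 c2@3 c3@3, authorship 14.23
After op 7 (move_left): buffer="xxgxx" (len 5), cursors c1@0 c4@0 c2@2 c3@2, authorship 14.23
Authorship (.=original, N=cursor N): 1 4 . 2 3
Index 4: author = 3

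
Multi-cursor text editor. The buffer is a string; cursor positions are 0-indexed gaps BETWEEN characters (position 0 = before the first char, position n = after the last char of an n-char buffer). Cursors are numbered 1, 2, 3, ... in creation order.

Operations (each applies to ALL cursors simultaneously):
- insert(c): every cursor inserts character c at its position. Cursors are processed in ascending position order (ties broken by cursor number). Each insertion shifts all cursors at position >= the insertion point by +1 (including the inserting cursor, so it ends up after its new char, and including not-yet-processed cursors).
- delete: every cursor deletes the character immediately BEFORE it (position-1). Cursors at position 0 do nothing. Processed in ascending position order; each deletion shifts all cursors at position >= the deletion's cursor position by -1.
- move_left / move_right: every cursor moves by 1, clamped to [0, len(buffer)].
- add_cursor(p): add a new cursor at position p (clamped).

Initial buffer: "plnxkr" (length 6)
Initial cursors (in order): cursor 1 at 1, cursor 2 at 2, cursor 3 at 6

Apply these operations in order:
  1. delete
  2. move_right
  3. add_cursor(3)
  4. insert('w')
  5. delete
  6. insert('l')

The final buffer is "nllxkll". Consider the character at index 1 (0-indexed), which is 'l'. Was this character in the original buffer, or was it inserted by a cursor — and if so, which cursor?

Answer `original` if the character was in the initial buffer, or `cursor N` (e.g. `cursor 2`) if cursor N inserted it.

Answer: cursor 1

Derivation:
After op 1 (delete): buffer="nxk" (len 3), cursors c1@0 c2@0 c3@3, authorship ...
After op 2 (move_right): buffer="nxk" (len 3), cursors c1@1 c2@1 c3@3, authorship ...
After op 3 (add_cursor(3)): buffer="nxk" (len 3), cursors c1@1 c2@1 c3@3 c4@3, authorship ...
After op 4 (insert('w')): buffer="nwwxkww" (len 7), cursors c1@3 c2@3 c3@7 c4@7, authorship .12..34
After op 5 (delete): buffer="nxk" (len 3), cursors c1@1 c2@1 c3@3 c4@3, authorship ...
After op 6 (insert('l')): buffer="nllxkll" (len 7), cursors c1@3 c2@3 c3@7 c4@7, authorship .12..34
Authorship (.=original, N=cursor N): . 1 2 . . 3 4
Index 1: author = 1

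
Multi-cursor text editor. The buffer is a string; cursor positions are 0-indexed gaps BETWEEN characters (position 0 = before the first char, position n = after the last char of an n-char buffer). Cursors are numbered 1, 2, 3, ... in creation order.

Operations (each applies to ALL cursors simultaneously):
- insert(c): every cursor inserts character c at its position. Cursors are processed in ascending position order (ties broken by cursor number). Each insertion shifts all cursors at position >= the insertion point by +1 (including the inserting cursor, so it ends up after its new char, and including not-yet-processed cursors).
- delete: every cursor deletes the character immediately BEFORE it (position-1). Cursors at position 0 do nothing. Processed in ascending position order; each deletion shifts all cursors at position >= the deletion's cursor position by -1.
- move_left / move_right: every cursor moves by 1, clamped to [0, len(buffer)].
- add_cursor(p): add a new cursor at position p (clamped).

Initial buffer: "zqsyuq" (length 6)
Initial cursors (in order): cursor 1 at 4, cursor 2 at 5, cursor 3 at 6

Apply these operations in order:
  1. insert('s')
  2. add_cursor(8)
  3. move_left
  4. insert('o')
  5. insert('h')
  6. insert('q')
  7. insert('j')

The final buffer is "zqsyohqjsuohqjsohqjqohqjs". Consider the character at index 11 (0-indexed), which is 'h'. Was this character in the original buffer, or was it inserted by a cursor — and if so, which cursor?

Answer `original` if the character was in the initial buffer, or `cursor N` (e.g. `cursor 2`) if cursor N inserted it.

After op 1 (insert('s')): buffer="zqsysusqs" (len 9), cursors c1@5 c2@7 c3@9, authorship ....1.2.3
After op 2 (add_cursor(8)): buffer="zqsysusqs" (len 9), cursors c1@5 c2@7 c4@8 c3@9, authorship ....1.2.3
After op 3 (move_left): buffer="zqsysusqs" (len 9), cursors c1@4 c2@6 c4@7 c3@8, authorship ....1.2.3
After op 4 (insert('o')): buffer="zqsyosuosoqos" (len 13), cursors c1@5 c2@8 c4@10 c3@12, authorship ....11.224.33
After op 5 (insert('h')): buffer="zqsyohsuohsohqohs" (len 17), cursors c1@6 c2@10 c4@13 c3@16, authorship ....111.22244.333
After op 6 (insert('q')): buffer="zqsyohqsuohqsohqqohqs" (len 21), cursors c1@7 c2@12 c4@16 c3@20, authorship ....1111.2222444.3333
After op 7 (insert('j')): buffer="zqsyohqjsuohqjsohqjqohqjs" (len 25), cursors c1@8 c2@14 c4@19 c3@24, authorship ....11111.222224444.33333
Authorship (.=original, N=cursor N): . . . . 1 1 1 1 1 . 2 2 2 2 2 4 4 4 4 . 3 3 3 3 3
Index 11: author = 2

Answer: cursor 2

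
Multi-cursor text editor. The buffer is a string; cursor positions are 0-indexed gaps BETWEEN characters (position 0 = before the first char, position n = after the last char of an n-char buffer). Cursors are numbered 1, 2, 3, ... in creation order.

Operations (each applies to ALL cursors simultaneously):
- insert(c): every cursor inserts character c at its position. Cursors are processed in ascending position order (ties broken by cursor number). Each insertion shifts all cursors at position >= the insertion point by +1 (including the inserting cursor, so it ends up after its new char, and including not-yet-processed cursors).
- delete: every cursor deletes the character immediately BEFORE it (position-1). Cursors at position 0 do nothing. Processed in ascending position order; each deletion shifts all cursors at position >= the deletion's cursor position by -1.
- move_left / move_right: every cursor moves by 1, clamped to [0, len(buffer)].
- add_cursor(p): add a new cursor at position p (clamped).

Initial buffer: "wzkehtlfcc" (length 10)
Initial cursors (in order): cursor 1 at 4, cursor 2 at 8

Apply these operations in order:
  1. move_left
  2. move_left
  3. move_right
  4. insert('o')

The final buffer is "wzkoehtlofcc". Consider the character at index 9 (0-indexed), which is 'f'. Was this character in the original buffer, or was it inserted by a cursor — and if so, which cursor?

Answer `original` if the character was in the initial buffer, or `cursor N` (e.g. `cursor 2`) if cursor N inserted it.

After op 1 (move_left): buffer="wzkehtlfcc" (len 10), cursors c1@3 c2@7, authorship ..........
After op 2 (move_left): buffer="wzkehtlfcc" (len 10), cursors c1@2 c2@6, authorship ..........
After op 3 (move_right): buffer="wzkehtlfcc" (len 10), cursors c1@3 c2@7, authorship ..........
After op 4 (insert('o')): buffer="wzkoehtlofcc" (len 12), cursors c1@4 c2@9, authorship ...1....2...
Authorship (.=original, N=cursor N): . . . 1 . . . . 2 . . .
Index 9: author = original

Answer: original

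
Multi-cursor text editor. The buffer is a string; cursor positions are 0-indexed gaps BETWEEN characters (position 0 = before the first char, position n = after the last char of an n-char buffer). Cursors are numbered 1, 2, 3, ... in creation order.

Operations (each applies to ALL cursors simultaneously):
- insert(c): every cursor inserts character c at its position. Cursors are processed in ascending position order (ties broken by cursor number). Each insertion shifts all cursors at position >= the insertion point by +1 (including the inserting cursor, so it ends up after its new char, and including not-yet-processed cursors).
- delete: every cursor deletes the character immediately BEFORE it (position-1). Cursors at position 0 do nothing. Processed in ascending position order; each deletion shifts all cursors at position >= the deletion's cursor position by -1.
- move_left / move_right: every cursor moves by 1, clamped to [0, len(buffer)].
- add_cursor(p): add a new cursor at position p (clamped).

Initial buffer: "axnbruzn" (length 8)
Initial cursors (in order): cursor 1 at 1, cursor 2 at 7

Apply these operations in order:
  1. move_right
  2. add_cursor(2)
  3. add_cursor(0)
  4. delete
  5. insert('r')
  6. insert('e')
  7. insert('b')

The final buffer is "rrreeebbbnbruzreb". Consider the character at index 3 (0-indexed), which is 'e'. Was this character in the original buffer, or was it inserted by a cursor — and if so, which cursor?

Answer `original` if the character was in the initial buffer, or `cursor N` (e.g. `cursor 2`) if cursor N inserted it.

Answer: cursor 1

Derivation:
After op 1 (move_right): buffer="axnbruzn" (len 8), cursors c1@2 c2@8, authorship ........
After op 2 (add_cursor(2)): buffer="axnbruzn" (len 8), cursors c1@2 c3@2 c2@8, authorship ........
After op 3 (add_cursor(0)): buffer="axnbruzn" (len 8), cursors c4@0 c1@2 c3@2 c2@8, authorship ........
After op 4 (delete): buffer="nbruz" (len 5), cursors c1@0 c3@0 c4@0 c2@5, authorship .....
After op 5 (insert('r')): buffer="rrrnbruzr" (len 9), cursors c1@3 c3@3 c4@3 c2@9, authorship 134.....2
After op 6 (insert('e')): buffer="rrreeenbruzre" (len 13), cursors c1@6 c3@6 c4@6 c2@13, authorship 134134.....22
After op 7 (insert('b')): buffer="rrreeebbbnbruzreb" (len 17), cursors c1@9 c3@9 c4@9 c2@17, authorship 134134134.....222
Authorship (.=original, N=cursor N): 1 3 4 1 3 4 1 3 4 . . . . . 2 2 2
Index 3: author = 1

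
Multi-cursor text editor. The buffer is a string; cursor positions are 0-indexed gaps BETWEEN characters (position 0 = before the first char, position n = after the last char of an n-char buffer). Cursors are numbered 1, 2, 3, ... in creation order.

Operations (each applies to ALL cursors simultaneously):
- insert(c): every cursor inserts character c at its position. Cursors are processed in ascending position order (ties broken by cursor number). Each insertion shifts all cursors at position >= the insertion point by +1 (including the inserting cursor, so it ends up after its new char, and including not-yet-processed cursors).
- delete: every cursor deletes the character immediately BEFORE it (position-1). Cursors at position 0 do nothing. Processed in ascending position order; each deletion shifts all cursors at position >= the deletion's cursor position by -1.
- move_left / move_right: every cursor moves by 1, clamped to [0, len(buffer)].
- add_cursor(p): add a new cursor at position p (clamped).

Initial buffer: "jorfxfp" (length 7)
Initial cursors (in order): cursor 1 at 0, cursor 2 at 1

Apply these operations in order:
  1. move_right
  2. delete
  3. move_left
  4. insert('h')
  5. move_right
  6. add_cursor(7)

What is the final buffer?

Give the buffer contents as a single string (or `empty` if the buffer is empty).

After op 1 (move_right): buffer="jorfxfp" (len 7), cursors c1@1 c2@2, authorship .......
After op 2 (delete): buffer="rfxfp" (len 5), cursors c1@0 c2@0, authorship .....
After op 3 (move_left): buffer="rfxfp" (len 5), cursors c1@0 c2@0, authorship .....
After op 4 (insert('h')): buffer="hhrfxfp" (len 7), cursors c1@2 c2@2, authorship 12.....
After op 5 (move_right): buffer="hhrfxfp" (len 7), cursors c1@3 c2@3, authorship 12.....
After op 6 (add_cursor(7)): buffer="hhrfxfp" (len 7), cursors c1@3 c2@3 c3@7, authorship 12.....

Answer: hhrfxfp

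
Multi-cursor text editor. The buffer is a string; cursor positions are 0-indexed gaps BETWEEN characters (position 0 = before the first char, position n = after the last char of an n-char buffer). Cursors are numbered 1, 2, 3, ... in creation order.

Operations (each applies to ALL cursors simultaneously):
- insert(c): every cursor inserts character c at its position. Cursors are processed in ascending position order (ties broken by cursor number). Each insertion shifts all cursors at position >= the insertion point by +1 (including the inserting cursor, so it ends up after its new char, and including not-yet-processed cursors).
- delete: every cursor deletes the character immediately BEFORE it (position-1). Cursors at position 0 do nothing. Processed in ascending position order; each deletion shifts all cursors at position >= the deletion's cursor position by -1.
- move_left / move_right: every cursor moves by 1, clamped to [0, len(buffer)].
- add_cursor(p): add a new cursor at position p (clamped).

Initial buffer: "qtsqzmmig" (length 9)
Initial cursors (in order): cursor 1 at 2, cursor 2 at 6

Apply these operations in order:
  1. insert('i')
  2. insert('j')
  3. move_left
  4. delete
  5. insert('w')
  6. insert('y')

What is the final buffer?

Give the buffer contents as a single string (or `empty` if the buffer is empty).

Answer: qtwyjsqzmwyjmig

Derivation:
After op 1 (insert('i')): buffer="qtisqzmimig" (len 11), cursors c1@3 c2@8, authorship ..1....2...
After op 2 (insert('j')): buffer="qtijsqzmijmig" (len 13), cursors c1@4 c2@10, authorship ..11....22...
After op 3 (move_left): buffer="qtijsqzmijmig" (len 13), cursors c1@3 c2@9, authorship ..11....22...
After op 4 (delete): buffer="qtjsqzmjmig" (len 11), cursors c1@2 c2@7, authorship ..1....2...
After op 5 (insert('w')): buffer="qtwjsqzmwjmig" (len 13), cursors c1@3 c2@9, authorship ..11....22...
After op 6 (insert('y')): buffer="qtwyjsqzmwyjmig" (len 15), cursors c1@4 c2@11, authorship ..111....222...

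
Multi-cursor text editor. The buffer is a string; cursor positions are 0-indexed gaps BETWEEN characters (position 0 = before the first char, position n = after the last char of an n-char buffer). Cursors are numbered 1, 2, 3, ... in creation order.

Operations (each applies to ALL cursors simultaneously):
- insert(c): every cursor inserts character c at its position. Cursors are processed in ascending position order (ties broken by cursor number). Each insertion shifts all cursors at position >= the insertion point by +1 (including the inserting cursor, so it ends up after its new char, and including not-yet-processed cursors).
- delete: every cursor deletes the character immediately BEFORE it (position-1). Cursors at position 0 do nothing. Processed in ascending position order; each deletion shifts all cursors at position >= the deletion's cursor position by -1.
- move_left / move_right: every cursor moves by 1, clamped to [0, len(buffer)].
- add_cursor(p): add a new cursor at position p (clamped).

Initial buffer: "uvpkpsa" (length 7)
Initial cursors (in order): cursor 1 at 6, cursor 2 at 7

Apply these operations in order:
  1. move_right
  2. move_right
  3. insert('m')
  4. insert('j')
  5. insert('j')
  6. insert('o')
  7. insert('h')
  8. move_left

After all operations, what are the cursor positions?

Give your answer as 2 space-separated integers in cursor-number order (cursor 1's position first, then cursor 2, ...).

Answer: 16 16

Derivation:
After op 1 (move_right): buffer="uvpkpsa" (len 7), cursors c1@7 c2@7, authorship .......
After op 2 (move_right): buffer="uvpkpsa" (len 7), cursors c1@7 c2@7, authorship .......
After op 3 (insert('m')): buffer="uvpkpsamm" (len 9), cursors c1@9 c2@9, authorship .......12
After op 4 (insert('j')): buffer="uvpkpsammjj" (len 11), cursors c1@11 c2@11, authorship .......1212
After op 5 (insert('j')): buffer="uvpkpsammjjjj" (len 13), cursors c1@13 c2@13, authorship .......121212
After op 6 (insert('o')): buffer="uvpkpsammjjjjoo" (len 15), cursors c1@15 c2@15, authorship .......12121212
After op 7 (insert('h')): buffer="uvpkpsammjjjjoohh" (len 17), cursors c1@17 c2@17, authorship .......1212121212
After op 8 (move_left): buffer="uvpkpsammjjjjoohh" (len 17), cursors c1@16 c2@16, authorship .......1212121212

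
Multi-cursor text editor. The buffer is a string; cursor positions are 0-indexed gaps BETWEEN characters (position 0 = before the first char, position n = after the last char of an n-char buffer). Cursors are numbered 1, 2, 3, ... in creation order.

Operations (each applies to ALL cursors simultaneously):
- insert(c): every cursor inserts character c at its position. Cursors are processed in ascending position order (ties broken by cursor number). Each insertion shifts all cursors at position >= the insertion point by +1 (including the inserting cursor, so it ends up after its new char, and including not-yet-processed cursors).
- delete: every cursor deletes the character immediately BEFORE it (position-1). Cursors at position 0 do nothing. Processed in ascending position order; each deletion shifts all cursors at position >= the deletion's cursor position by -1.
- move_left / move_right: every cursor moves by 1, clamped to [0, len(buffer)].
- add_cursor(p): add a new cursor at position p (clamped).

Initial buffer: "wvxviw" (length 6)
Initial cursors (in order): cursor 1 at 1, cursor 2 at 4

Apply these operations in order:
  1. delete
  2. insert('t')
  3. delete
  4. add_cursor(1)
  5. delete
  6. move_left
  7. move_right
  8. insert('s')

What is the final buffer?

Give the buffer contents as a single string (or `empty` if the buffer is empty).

After op 1 (delete): buffer="vxiw" (len 4), cursors c1@0 c2@2, authorship ....
After op 2 (insert('t')): buffer="tvxtiw" (len 6), cursors c1@1 c2@4, authorship 1..2..
After op 3 (delete): buffer="vxiw" (len 4), cursors c1@0 c2@2, authorship ....
After op 4 (add_cursor(1)): buffer="vxiw" (len 4), cursors c1@0 c3@1 c2@2, authorship ....
After op 5 (delete): buffer="iw" (len 2), cursors c1@0 c2@0 c3@0, authorship ..
After op 6 (move_left): buffer="iw" (len 2), cursors c1@0 c2@0 c3@0, authorship ..
After op 7 (move_right): buffer="iw" (len 2), cursors c1@1 c2@1 c3@1, authorship ..
After op 8 (insert('s')): buffer="isssw" (len 5), cursors c1@4 c2@4 c3@4, authorship .123.

Answer: isssw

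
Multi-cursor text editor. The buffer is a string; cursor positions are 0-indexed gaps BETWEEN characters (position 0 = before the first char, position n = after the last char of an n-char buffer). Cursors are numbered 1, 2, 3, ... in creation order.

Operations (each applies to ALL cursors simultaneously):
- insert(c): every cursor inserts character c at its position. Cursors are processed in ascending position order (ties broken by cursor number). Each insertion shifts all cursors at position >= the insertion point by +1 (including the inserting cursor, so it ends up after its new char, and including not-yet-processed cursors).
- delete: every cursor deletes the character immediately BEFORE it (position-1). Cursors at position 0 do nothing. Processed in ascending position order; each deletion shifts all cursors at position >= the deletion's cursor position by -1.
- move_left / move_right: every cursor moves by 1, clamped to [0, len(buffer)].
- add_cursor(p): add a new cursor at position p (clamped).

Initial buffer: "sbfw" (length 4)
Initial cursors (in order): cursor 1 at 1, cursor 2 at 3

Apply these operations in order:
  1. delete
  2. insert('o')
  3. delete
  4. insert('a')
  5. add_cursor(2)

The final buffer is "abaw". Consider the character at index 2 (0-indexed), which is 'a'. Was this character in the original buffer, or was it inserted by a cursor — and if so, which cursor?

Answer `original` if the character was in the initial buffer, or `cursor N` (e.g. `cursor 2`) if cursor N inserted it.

After op 1 (delete): buffer="bw" (len 2), cursors c1@0 c2@1, authorship ..
After op 2 (insert('o')): buffer="obow" (len 4), cursors c1@1 c2@3, authorship 1.2.
After op 3 (delete): buffer="bw" (len 2), cursors c1@0 c2@1, authorship ..
After op 4 (insert('a')): buffer="abaw" (len 4), cursors c1@1 c2@3, authorship 1.2.
After op 5 (add_cursor(2)): buffer="abaw" (len 4), cursors c1@1 c3@2 c2@3, authorship 1.2.
Authorship (.=original, N=cursor N): 1 . 2 .
Index 2: author = 2

Answer: cursor 2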